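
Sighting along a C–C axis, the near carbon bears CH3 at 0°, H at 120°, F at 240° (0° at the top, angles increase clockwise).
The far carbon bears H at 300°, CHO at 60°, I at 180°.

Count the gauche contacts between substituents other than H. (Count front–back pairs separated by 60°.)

2

Non-H gauche pairs: CH3(0°)/CHO(60°); F(240°)/I(180°) — 2 interactions.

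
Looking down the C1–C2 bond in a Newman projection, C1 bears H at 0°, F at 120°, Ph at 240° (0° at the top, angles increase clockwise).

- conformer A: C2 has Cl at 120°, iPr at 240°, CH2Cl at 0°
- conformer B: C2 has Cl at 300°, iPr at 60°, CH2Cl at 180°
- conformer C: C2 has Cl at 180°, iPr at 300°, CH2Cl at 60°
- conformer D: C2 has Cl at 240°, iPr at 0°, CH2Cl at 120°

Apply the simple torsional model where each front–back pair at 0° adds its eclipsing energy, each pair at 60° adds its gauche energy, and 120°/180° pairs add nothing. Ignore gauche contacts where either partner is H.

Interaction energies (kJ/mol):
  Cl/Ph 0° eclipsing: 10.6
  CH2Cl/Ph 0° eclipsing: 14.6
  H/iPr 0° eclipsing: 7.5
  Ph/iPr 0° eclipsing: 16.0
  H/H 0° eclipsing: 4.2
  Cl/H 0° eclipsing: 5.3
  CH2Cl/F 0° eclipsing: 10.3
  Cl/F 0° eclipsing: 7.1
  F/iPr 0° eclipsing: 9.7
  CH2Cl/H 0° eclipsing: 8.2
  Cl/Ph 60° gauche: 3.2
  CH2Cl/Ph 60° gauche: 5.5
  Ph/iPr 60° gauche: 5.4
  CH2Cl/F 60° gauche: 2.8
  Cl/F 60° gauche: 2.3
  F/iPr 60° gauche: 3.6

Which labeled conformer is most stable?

C

A (eclipsed): H(0°)/CH2Cl(0°) eclipsed 8.2; F(120°)/Cl(120°) eclipsed 7.1; Ph(240°)/iPr(240°) eclipsed 16.0 → 31.3 kJ/mol.
B (staggered): F(120°)/iPr(60°) gauche 3.6; F(120°)/CH2Cl(180°) gauche 2.8; Ph(240°)/Cl(300°) gauche 3.2; Ph(240°)/CH2Cl(180°) gauche 5.5 → 15.1 kJ/mol.
C (staggered): F(120°)/Cl(180°) gauche 2.3; F(120°)/CH2Cl(60°) gauche 2.8; Ph(240°)/Cl(180°) gauche 3.2; Ph(240°)/iPr(300°) gauche 5.4 → 13.7 kJ/mol.
D (eclipsed): H(0°)/iPr(0°) eclipsed 7.5; F(120°)/CH2Cl(120°) eclipsed 10.3; Ph(240°)/Cl(240°) eclipsed 10.6 → 28.4 kJ/mol.
C has the lowest total (13.7 kJ/mol).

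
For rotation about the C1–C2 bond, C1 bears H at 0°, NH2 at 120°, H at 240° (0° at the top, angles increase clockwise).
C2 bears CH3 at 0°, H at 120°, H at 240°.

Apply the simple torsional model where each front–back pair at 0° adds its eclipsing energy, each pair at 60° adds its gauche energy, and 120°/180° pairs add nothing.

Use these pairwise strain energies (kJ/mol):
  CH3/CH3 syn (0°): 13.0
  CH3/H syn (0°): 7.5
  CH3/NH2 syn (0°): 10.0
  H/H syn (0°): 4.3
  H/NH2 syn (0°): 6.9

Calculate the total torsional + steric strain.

18.7 kJ/mol

This conformer (eclipsed): H(0°)/CH3(0°) eclipsed 7.5; NH2(120°)/H(120°) eclipsed 6.9; H(240°)/H(240°) eclipsed 4.3 → 18.7 kJ/mol.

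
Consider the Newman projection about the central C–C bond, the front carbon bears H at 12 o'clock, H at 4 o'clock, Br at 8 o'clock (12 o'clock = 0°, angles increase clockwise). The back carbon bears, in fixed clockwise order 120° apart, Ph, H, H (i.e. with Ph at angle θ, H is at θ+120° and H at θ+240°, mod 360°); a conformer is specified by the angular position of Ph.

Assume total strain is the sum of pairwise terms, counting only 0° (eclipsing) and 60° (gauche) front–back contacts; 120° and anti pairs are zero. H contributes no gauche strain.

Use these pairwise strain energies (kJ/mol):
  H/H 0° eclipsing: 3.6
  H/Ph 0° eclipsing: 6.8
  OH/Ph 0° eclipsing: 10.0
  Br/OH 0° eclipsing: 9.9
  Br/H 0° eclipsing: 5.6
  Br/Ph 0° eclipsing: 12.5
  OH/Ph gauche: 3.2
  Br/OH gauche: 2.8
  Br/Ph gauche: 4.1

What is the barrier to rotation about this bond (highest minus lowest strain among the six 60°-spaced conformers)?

Ph at 0° (eclipsed): H(0°)/Ph(0°) eclipsed 6.8; H(120°)/H(120°) eclipsed 3.6; Br(240°)/H(240°) eclipsed 5.6 → 16.0 kJ/mol.
Ph at 60° (staggered): no non-H gauche contacts → 0.0 kJ/mol.
Ph at 120° (eclipsed): H(0°)/H(0°) eclipsed 3.6; H(120°)/Ph(120°) eclipsed 6.8; Br(240°)/H(240°) eclipsed 5.6 → 16.0 kJ/mol.
Ph at 180° (staggered): Br(240°)/Ph(180°) gauche 4.1 → 4.1 kJ/mol.
Ph at 240° (eclipsed): H(0°)/H(0°) eclipsed 3.6; H(120°)/H(120°) eclipsed 3.6; Br(240°)/Ph(240°) eclipsed 12.5 → 19.7 kJ/mol.
Ph at 300° (staggered): Br(240°)/Ph(300°) gauche 4.1 → 4.1 kJ/mol.
Max at 240° (19.7 kJ/mol), min at 60° (0.0 kJ/mol); barrier = 19.7 kJ/mol.

19.7 kJ/mol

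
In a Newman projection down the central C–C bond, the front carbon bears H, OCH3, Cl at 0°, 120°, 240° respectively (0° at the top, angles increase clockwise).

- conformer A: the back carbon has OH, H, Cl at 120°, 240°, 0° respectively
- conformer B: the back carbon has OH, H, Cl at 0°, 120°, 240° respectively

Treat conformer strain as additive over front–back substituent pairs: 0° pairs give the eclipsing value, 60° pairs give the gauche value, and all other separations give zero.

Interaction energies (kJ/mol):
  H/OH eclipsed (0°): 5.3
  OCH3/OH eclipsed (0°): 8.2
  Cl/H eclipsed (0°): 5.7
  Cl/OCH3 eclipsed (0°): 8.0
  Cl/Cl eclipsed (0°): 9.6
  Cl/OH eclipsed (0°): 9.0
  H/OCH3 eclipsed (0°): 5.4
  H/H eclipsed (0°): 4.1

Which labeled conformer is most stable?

A (eclipsed): H(0°)/Cl(0°) eclipsed 5.7; OCH3(120°)/OH(120°) eclipsed 8.2; Cl(240°)/H(240°) eclipsed 5.7 → 19.6 kJ/mol.
B (eclipsed): H(0°)/OH(0°) eclipsed 5.3; OCH3(120°)/H(120°) eclipsed 5.4; Cl(240°)/Cl(240°) eclipsed 9.6 → 20.3 kJ/mol.
A has the lowest total (19.6 kJ/mol).

A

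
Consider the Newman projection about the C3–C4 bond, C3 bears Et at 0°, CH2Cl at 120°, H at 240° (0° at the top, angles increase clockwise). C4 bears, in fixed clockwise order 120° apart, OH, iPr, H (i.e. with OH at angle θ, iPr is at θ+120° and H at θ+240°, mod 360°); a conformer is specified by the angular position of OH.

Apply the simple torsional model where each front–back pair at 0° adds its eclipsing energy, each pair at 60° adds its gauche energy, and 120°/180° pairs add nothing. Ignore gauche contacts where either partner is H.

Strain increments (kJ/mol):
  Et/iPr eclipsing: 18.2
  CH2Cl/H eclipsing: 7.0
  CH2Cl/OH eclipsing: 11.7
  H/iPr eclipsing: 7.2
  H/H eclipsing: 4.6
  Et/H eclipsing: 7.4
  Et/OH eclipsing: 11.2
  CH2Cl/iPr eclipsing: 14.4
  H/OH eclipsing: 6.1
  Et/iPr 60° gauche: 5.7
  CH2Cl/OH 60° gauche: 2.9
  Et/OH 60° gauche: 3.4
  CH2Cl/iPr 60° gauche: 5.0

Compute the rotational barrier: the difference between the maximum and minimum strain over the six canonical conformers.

22.7 kJ/mol

OH at 0° (eclipsed): Et–OH eclipsed, CH2Cl–iPr eclipsed, H–H eclipsed; 11.2 + 14.4 + 4.6 = 30.2 kJ/mol.
OH at 60° (staggered): Et–OH gauche, CH2Cl–OH gauche, CH2Cl–iPr gauche; 3.4 + 2.9 + 5.0 = 11.3 kJ/mol.
OH at 120° (eclipsed): Et–H eclipsed, CH2Cl–OH eclipsed, H–iPr eclipsed; 7.4 + 11.7 + 7.2 = 26.3 kJ/mol.
OH at 180° (staggered): Et–iPr gauche, CH2Cl–OH gauche; 5.7 + 2.9 = 8.6 kJ/mol.
OH at 240° (eclipsed): Et–iPr eclipsed, CH2Cl–H eclipsed, H–OH eclipsed; 18.2 + 7.0 + 6.1 = 31.3 kJ/mol.
OH at 300° (staggered): Et–OH gauche, Et–iPr gauche, CH2Cl–iPr gauche; 3.4 + 5.7 + 5.0 = 14.1 kJ/mol.
Max at 240° (31.3 kJ/mol), min at 180° (8.6 kJ/mol); barrier = 22.7 kJ/mol.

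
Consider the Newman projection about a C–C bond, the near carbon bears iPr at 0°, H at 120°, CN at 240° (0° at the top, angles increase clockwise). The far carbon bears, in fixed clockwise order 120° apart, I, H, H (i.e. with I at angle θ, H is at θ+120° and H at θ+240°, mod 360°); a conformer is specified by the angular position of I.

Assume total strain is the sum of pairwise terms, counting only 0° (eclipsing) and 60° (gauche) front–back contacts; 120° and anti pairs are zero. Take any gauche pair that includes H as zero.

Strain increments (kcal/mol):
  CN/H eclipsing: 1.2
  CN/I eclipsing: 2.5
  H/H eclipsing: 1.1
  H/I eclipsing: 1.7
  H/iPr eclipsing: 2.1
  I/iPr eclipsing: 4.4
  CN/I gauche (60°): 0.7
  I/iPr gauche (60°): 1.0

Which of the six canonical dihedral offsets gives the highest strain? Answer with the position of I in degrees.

0°

I at 0° (eclipsed): iPr–I eclipsed, H–H eclipsed, CN–H eclipsed; 4.4 + 1.1 + 1.2 = 6.7 kcal/mol.
I at 60° (staggered): iPr–I gauche; 1.0 = 1.0 kcal/mol.
I at 120° (eclipsed): iPr–H eclipsed, H–I eclipsed, CN–H eclipsed; 2.1 + 1.7 + 1.2 = 5.0 kcal/mol.
I at 180° (staggered): CN–I gauche; 0.7 = 0.7 kcal/mol.
I at 240° (eclipsed): iPr–H eclipsed, H–H eclipsed, CN–I eclipsed; 2.1 + 1.1 + 2.5 = 5.7 kcal/mol.
I at 300° (staggered): iPr–I gauche, CN–I gauche; 1.0 + 0.7 = 1.7 kcal/mol.
The maximum (6.7 kcal/mol) occurs with I at 0°.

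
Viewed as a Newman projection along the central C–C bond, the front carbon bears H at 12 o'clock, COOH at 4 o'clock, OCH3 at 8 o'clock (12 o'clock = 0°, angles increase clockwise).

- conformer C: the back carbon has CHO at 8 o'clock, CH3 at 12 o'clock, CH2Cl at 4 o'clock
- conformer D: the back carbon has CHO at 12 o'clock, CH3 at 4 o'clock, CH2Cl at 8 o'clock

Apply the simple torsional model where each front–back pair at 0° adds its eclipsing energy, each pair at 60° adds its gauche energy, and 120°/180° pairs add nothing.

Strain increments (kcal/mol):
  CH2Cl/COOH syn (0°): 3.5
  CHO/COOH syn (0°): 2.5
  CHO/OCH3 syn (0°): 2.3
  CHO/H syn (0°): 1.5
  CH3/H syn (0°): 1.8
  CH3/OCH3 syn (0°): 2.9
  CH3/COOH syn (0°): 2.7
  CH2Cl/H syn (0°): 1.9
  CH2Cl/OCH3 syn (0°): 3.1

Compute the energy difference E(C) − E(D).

C (eclipsed): H–CH3 eclipsed, COOH–CH2Cl eclipsed, OCH3–CHO eclipsed; 1.8 + 3.5 + 2.3 = 7.6 kcal/mol.
D (eclipsed): H–CHO eclipsed, COOH–CH3 eclipsed, OCH3–CH2Cl eclipsed; 1.5 + 2.7 + 3.1 = 7.3 kcal/mol.
E(C) − E(D) = 7.6 − 7.3 = +0.3 kcal/mol.

+0.3 kcal/mol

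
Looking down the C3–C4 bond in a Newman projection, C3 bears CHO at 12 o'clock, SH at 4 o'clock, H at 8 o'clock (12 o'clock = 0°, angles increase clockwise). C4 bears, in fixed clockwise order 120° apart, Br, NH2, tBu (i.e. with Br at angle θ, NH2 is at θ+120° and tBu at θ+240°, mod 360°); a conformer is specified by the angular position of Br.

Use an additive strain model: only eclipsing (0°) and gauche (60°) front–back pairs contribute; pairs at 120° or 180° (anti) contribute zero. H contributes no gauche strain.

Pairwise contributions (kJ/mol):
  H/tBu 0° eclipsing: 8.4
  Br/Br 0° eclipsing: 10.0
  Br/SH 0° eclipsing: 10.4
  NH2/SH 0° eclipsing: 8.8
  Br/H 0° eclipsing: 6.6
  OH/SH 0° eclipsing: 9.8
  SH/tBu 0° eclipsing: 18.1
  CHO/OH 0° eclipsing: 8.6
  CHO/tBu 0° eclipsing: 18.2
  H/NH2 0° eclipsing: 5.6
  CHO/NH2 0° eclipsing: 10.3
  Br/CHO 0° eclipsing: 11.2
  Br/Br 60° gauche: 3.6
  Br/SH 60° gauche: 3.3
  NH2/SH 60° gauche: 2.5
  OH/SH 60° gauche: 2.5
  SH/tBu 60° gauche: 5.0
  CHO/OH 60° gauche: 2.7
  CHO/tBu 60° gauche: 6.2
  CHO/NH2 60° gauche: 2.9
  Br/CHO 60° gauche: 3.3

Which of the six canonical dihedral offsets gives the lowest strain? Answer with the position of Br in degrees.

Br at 0° (eclipsed): CHO(0°)/Br(0°) eclipsed 11.2; SH(120°)/NH2(120°) eclipsed 8.8; H(240°)/tBu(240°) eclipsed 8.4 → 28.4 kJ/mol.
Br at 60° (staggered): CHO(0°)/Br(60°) gauche 3.3; CHO(0°)/tBu(300°) gauche 6.2; SH(120°)/Br(60°) gauche 3.3; SH(120°)/NH2(180°) gauche 2.5 → 15.3 kJ/mol.
Br at 120° (eclipsed): CHO(0°)/tBu(0°) eclipsed 18.2; SH(120°)/Br(120°) eclipsed 10.4; H(240°)/NH2(240°) eclipsed 5.6 → 34.2 kJ/mol.
Br at 180° (staggered): CHO(0°)/NH2(300°) gauche 2.9; CHO(0°)/tBu(60°) gauche 6.2; SH(120°)/Br(180°) gauche 3.3; SH(120°)/tBu(60°) gauche 5.0 → 17.4 kJ/mol.
Br at 240° (eclipsed): CHO(0°)/NH2(0°) eclipsed 10.3; SH(120°)/tBu(120°) eclipsed 18.1; H(240°)/Br(240°) eclipsed 6.6 → 35.0 kJ/mol.
Br at 300° (staggered): CHO(0°)/Br(300°) gauche 3.3; CHO(0°)/NH2(60°) gauche 2.9; SH(120°)/NH2(60°) gauche 2.5; SH(120°)/tBu(180°) gauche 5.0 → 13.7 kJ/mol.
The minimum (13.7 kJ/mol) occurs with Br at 300°.

300°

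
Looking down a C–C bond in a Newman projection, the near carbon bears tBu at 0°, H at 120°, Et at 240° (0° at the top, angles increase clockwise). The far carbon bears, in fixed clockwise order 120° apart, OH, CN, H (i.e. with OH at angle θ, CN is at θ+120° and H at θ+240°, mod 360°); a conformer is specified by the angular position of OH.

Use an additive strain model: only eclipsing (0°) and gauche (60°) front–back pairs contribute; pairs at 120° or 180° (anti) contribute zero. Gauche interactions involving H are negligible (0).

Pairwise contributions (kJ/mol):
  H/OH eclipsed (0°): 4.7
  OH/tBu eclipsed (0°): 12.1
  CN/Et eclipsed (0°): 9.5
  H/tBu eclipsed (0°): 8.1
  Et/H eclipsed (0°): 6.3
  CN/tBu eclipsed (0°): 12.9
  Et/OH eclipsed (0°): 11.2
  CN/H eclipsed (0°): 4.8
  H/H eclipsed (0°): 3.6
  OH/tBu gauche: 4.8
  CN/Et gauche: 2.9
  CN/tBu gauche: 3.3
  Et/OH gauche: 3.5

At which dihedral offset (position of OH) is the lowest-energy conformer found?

60°

OH at 0° (eclipsed): tBu–OH eclipsed, H–CN eclipsed, Et–H eclipsed; 12.1 + 4.8 + 6.3 = 23.2 kJ/mol.
OH at 60° (staggered): tBu–OH gauche, Et–CN gauche; 4.8 + 2.9 = 7.7 kJ/mol.
OH at 120° (eclipsed): tBu–H eclipsed, H–OH eclipsed, Et–CN eclipsed; 8.1 + 4.7 + 9.5 = 22.3 kJ/mol.
OH at 180° (staggered): tBu–CN gauche, Et–OH gauche, Et–CN gauche; 3.3 + 3.5 + 2.9 = 9.7 kJ/mol.
OH at 240° (eclipsed): tBu–CN eclipsed, H–H eclipsed, Et–OH eclipsed; 12.9 + 3.6 + 11.2 = 27.7 kJ/mol.
OH at 300° (staggered): tBu–OH gauche, tBu–CN gauche, Et–OH gauche; 4.8 + 3.3 + 3.5 = 11.6 kJ/mol.
The minimum (7.7 kJ/mol) occurs with OH at 60°.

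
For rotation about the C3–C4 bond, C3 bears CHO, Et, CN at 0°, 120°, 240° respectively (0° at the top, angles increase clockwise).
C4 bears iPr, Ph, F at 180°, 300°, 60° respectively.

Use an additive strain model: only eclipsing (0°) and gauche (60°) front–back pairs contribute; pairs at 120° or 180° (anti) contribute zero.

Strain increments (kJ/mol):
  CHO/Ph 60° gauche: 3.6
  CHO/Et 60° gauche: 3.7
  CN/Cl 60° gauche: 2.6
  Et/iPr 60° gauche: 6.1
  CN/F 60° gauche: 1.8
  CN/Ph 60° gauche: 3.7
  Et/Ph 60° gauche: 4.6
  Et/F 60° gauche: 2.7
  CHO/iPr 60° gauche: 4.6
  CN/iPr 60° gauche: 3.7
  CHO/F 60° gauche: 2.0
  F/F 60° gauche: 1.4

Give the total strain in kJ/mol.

21.8 kJ/mol

This conformer (staggered): CHO–Ph gauche, CHO–F gauche, Et–iPr gauche, Et–F gauche, CN–iPr gauche, CN–Ph gauche; 3.6 + 2.0 + 6.1 + 2.7 + 3.7 + 3.7 = 21.8 kJ/mol.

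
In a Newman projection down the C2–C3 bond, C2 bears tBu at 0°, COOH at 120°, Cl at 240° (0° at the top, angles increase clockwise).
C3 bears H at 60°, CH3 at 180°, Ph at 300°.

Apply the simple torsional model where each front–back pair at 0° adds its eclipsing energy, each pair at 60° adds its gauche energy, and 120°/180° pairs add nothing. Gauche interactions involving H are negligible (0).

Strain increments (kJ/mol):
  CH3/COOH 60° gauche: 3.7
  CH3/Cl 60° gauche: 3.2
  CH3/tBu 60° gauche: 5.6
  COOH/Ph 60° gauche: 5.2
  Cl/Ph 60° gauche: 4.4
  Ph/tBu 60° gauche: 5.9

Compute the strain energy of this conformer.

17.2 kJ/mol

This conformer is staggered. tBu at 0° is gauche with Ph at 300° (5.9); COOH at 120° is gauche with CH3 at 180° (3.7); Cl at 240° is gauche with CH3 at 180° (3.2); Cl at 240° is gauche with Ph at 300° (4.4). Total 17.2 kJ/mol.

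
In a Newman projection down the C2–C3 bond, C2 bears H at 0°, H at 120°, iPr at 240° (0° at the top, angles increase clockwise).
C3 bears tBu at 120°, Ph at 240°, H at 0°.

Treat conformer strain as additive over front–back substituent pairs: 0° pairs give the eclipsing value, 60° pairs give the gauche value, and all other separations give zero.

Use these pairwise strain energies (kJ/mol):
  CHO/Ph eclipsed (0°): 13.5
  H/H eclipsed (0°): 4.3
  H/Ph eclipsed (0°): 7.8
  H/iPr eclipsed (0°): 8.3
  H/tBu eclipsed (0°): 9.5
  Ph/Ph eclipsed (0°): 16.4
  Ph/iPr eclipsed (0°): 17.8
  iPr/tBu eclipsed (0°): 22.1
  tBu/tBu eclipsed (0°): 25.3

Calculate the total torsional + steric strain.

31.6 kJ/mol

This conformer (eclipsed): H–H eclipsed, H–tBu eclipsed, iPr–Ph eclipsed; 4.3 + 9.5 + 17.8 = 31.6 kJ/mol.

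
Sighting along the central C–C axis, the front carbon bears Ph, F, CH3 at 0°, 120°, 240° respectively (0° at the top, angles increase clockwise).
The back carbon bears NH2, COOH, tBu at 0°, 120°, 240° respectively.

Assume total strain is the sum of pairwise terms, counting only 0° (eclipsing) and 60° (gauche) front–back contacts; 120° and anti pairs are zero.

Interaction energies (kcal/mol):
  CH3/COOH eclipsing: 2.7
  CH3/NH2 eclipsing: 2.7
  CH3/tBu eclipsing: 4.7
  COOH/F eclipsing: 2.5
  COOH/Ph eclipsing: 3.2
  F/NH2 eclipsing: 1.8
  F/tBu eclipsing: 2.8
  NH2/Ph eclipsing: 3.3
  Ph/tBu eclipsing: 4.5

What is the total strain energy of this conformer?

This conformer is eclipsed. Ph at 0° is eclipsed with NH2 at 0° (3.3); F at 120° is eclipsed with COOH at 120° (2.5); CH3 at 240° is eclipsed with tBu at 240° (4.7). Total 10.5 kcal/mol.

10.5 kcal/mol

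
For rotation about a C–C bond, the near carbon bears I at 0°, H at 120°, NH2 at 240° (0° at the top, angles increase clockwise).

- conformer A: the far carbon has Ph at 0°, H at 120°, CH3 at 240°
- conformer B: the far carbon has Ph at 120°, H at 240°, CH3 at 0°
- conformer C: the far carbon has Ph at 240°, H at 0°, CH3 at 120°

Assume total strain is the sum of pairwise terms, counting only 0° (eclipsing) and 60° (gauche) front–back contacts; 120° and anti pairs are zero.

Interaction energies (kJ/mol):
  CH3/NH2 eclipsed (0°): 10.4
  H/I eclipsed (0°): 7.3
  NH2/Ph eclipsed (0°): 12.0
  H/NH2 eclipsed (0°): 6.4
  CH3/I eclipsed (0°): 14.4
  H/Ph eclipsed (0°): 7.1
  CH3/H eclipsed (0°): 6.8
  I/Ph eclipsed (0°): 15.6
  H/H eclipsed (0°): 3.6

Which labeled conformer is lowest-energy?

A (eclipsed): I(0°)/Ph(0°) eclipsed 15.6; H(120°)/H(120°) eclipsed 3.6; NH2(240°)/CH3(240°) eclipsed 10.4 → 29.6 kJ/mol.
B (eclipsed): I(0°)/CH3(0°) eclipsed 14.4; H(120°)/Ph(120°) eclipsed 7.1; NH2(240°)/H(240°) eclipsed 6.4 → 27.9 kJ/mol.
C (eclipsed): I(0°)/H(0°) eclipsed 7.3; H(120°)/CH3(120°) eclipsed 6.8; NH2(240°)/Ph(240°) eclipsed 12.0 → 26.1 kJ/mol.
C has the lowest total (26.1 kJ/mol).

C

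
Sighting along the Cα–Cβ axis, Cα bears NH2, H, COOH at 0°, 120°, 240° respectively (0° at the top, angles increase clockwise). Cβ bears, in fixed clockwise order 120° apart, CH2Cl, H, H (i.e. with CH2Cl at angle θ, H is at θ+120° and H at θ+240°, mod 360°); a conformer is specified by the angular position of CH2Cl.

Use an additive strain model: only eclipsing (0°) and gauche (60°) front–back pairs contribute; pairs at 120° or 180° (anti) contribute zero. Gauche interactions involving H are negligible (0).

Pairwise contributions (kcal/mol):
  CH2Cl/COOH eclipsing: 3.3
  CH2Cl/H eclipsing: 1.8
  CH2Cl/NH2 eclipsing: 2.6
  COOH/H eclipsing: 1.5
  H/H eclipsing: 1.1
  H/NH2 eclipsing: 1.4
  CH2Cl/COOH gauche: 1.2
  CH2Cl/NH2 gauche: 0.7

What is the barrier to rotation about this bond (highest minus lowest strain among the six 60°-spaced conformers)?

5.1 kcal/mol

CH2Cl at 0° is eclipsed. NH2 at 0° is eclipsed with CH2Cl at 0° (2.6); H at 120° is eclipsed with H at 120° (1.1); COOH at 240° is eclipsed with H at 240° (1.5). Total 5.2 kcal/mol.
CH2Cl at 60° is staggered. NH2 at 0° is gauche with CH2Cl at 60° (0.7). Total 0.7 kcal/mol.
CH2Cl at 120° is eclipsed. NH2 at 0° is eclipsed with H at 0° (1.4); H at 120° is eclipsed with CH2Cl at 120° (1.8); COOH at 240° is eclipsed with H at 240° (1.5). Total 4.7 kcal/mol.
CH2Cl at 180° is staggered. COOH at 240° is gauche with CH2Cl at 180° (1.2). Total 1.2 kcal/mol.
CH2Cl at 240° is eclipsed. NH2 at 0° is eclipsed with H at 0° (1.4); H at 120° is eclipsed with H at 120° (1.1); COOH at 240° is eclipsed with CH2Cl at 240° (3.3). Total 5.8 kcal/mol.
CH2Cl at 300° is staggered. NH2 at 0° is gauche with CH2Cl at 300° (0.7); COOH at 240° is gauche with CH2Cl at 300° (1.2). Total 1.9 kcal/mol.
Max at 240° (5.8 kcal/mol), min at 60° (0.7 kcal/mol); barrier = 5.1 kcal/mol.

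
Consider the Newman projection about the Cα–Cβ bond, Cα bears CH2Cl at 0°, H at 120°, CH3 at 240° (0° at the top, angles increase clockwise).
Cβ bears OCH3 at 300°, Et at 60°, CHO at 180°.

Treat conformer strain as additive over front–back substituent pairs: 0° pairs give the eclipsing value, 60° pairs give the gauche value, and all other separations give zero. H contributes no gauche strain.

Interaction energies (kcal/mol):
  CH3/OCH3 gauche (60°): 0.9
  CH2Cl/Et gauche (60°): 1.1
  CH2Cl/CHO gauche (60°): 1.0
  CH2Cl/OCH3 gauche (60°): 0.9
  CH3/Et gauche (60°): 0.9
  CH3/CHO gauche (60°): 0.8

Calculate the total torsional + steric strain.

This conformer (staggered): CH2Cl(0°)/OCH3(300°) gauche 0.9; CH2Cl(0°)/Et(60°) gauche 1.1; CH3(240°)/OCH3(300°) gauche 0.9; CH3(240°)/CHO(180°) gauche 0.8 → 3.7 kcal/mol.

3.7 kcal/mol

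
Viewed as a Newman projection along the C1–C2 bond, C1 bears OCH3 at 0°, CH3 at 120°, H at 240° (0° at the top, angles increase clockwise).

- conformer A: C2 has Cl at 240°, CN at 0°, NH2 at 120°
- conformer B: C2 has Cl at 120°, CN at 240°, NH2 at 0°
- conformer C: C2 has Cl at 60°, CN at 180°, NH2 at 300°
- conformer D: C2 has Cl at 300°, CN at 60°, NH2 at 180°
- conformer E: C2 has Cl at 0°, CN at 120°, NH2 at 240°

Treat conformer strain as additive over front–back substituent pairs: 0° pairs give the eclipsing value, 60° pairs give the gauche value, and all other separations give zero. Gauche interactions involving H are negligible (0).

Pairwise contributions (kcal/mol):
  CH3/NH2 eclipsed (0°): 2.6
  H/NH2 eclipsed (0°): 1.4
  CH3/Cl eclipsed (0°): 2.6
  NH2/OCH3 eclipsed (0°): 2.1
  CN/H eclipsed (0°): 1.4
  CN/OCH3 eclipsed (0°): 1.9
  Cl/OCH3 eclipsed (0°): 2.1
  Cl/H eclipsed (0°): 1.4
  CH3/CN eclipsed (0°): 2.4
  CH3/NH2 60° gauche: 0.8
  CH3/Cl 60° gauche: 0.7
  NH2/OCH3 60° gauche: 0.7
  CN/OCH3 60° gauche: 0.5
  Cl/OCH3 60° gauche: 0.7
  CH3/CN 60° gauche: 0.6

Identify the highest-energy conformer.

B

A (eclipsed): OCH3(0°)/CN(0°) eclipsed 1.9; CH3(120°)/NH2(120°) eclipsed 2.6; H(240°)/Cl(240°) eclipsed 1.4 → 5.9 kcal/mol.
B (eclipsed): OCH3(0°)/NH2(0°) eclipsed 2.1; CH3(120°)/Cl(120°) eclipsed 2.6; H(240°)/CN(240°) eclipsed 1.4 → 6.1 kcal/mol.
C (staggered): OCH3(0°)/Cl(60°) gauche 0.7; OCH3(0°)/NH2(300°) gauche 0.7; CH3(120°)/Cl(60°) gauche 0.7; CH3(120°)/CN(180°) gauche 0.6 → 2.7 kcal/mol.
D (staggered): OCH3(0°)/Cl(300°) gauche 0.7; OCH3(0°)/CN(60°) gauche 0.5; CH3(120°)/CN(60°) gauche 0.6; CH3(120°)/NH2(180°) gauche 0.8 → 2.6 kcal/mol.
E (eclipsed): OCH3(0°)/Cl(0°) eclipsed 2.1; CH3(120°)/CN(120°) eclipsed 2.4; H(240°)/NH2(240°) eclipsed 1.4 → 5.9 kcal/mol.
B has the highest total (6.1 kcal/mol).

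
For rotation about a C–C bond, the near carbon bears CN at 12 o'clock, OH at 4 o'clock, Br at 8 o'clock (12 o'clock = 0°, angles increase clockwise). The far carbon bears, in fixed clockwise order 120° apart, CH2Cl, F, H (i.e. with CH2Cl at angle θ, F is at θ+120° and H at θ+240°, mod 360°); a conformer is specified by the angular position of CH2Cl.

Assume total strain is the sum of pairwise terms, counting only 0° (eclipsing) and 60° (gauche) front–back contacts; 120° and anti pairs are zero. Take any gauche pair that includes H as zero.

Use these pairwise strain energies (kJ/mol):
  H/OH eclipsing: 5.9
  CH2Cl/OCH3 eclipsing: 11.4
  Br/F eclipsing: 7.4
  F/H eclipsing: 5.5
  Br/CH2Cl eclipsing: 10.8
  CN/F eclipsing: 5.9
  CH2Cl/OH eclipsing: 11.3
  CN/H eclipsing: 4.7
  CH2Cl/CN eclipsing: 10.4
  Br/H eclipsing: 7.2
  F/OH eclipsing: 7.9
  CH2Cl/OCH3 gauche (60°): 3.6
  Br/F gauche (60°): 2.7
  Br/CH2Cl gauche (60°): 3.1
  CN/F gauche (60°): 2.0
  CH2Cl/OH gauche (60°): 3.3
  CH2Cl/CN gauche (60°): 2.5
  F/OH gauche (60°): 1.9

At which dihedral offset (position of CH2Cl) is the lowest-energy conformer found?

300°

CH2Cl at 0° (eclipsed): CN–CH2Cl eclipsed, OH–F eclipsed, Br–H eclipsed; 10.4 + 7.9 + 7.2 = 25.5 kJ/mol.
CH2Cl at 60° (staggered): CN–CH2Cl gauche, OH–CH2Cl gauche, OH–F gauche, Br–F gauche; 2.5 + 3.3 + 1.9 + 2.7 = 10.4 kJ/mol.
CH2Cl at 120° (eclipsed): CN–H eclipsed, OH–CH2Cl eclipsed, Br–F eclipsed; 4.7 + 11.3 + 7.4 = 23.4 kJ/mol.
CH2Cl at 180° (staggered): CN–F gauche, OH–CH2Cl gauche, Br–CH2Cl gauche, Br–F gauche; 2.0 + 3.3 + 3.1 + 2.7 = 11.1 kJ/mol.
CH2Cl at 240° (eclipsed): CN–F eclipsed, OH–H eclipsed, Br–CH2Cl eclipsed; 5.9 + 5.9 + 10.8 = 22.6 kJ/mol.
CH2Cl at 300° (staggered): CN–CH2Cl gauche, CN–F gauche, OH–F gauche, Br–CH2Cl gauche; 2.5 + 2.0 + 1.9 + 3.1 = 9.5 kJ/mol.
The minimum (9.5 kJ/mol) occurs with CH2Cl at 300°.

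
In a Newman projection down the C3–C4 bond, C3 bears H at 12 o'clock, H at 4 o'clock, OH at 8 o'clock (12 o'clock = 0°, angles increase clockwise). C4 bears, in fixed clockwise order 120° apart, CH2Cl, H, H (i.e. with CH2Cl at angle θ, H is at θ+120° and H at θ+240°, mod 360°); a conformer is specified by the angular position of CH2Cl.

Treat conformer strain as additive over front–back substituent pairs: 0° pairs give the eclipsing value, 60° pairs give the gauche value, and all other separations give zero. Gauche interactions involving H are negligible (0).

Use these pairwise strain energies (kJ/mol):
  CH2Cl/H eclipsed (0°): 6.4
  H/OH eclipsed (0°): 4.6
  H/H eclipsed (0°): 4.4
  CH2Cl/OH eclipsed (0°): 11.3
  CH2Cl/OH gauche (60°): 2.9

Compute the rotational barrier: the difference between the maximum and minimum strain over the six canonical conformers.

CH2Cl at 0° (eclipsed): H(0°)/CH2Cl(0°) eclipsed 6.4; H(120°)/H(120°) eclipsed 4.4; OH(240°)/H(240°) eclipsed 4.6 → 15.4 kJ/mol.
CH2Cl at 60° (staggered): no non-H gauche contacts → 0.0 kJ/mol.
CH2Cl at 120° (eclipsed): H(0°)/H(0°) eclipsed 4.4; H(120°)/CH2Cl(120°) eclipsed 6.4; OH(240°)/H(240°) eclipsed 4.6 → 15.4 kJ/mol.
CH2Cl at 180° (staggered): OH(240°)/CH2Cl(180°) gauche 2.9 → 2.9 kJ/mol.
CH2Cl at 240° (eclipsed): H(0°)/H(0°) eclipsed 4.4; H(120°)/H(120°) eclipsed 4.4; OH(240°)/CH2Cl(240°) eclipsed 11.3 → 20.1 kJ/mol.
CH2Cl at 300° (staggered): OH(240°)/CH2Cl(300°) gauche 2.9 → 2.9 kJ/mol.
Max at 240° (20.1 kJ/mol), min at 60° (0.0 kJ/mol); barrier = 20.1 kJ/mol.

20.1 kJ/mol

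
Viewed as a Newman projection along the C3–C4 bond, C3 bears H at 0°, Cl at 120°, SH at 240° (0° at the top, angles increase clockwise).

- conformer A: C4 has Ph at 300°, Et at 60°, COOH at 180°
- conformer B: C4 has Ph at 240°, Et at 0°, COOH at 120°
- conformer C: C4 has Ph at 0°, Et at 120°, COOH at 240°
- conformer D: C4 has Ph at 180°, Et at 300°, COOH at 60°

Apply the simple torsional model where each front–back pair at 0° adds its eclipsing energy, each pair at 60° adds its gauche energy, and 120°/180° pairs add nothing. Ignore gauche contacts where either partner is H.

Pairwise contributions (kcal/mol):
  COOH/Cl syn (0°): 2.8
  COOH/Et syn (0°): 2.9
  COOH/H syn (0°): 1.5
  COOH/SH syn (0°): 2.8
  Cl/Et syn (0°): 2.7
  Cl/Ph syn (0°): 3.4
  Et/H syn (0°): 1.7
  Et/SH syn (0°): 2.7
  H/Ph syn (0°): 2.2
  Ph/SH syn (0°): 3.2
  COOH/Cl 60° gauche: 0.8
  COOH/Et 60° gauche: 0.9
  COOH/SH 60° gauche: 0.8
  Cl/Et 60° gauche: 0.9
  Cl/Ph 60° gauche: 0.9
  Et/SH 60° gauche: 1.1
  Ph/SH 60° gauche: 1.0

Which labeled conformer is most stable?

A

A (staggered): Cl–Et gauche, Cl–COOH gauche, SH–Ph gauche, SH–COOH gauche; 0.9 + 0.8 + 1.0 + 0.8 = 3.5 kcal/mol.
B (eclipsed): H–Et eclipsed, Cl–COOH eclipsed, SH–Ph eclipsed; 1.7 + 2.8 + 3.2 = 7.7 kcal/mol.
C (eclipsed): H–Ph eclipsed, Cl–Et eclipsed, SH–COOH eclipsed; 2.2 + 2.7 + 2.8 = 7.7 kcal/mol.
D (staggered): Cl–Ph gauche, Cl–COOH gauche, SH–Ph gauche, SH–Et gauche; 0.9 + 0.8 + 1.0 + 1.1 = 3.8 kcal/mol.
A has the lowest total (3.5 kcal/mol).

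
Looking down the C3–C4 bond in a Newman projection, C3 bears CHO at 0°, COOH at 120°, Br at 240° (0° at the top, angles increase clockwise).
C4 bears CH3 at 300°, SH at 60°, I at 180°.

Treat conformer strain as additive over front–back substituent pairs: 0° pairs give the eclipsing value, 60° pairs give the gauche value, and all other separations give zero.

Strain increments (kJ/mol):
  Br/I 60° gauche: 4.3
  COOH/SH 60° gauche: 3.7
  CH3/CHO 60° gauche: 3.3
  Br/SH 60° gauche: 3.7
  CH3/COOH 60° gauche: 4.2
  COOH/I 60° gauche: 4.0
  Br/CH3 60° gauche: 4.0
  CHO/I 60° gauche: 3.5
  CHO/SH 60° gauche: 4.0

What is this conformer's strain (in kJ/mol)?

This conformer (staggered): CHO–CH3 gauche, CHO–SH gauche, COOH–SH gauche, COOH–I gauche, Br–CH3 gauche, Br–I gauche; 3.3 + 4.0 + 3.7 + 4.0 + 4.0 + 4.3 = 23.3 kJ/mol.

23.3 kJ/mol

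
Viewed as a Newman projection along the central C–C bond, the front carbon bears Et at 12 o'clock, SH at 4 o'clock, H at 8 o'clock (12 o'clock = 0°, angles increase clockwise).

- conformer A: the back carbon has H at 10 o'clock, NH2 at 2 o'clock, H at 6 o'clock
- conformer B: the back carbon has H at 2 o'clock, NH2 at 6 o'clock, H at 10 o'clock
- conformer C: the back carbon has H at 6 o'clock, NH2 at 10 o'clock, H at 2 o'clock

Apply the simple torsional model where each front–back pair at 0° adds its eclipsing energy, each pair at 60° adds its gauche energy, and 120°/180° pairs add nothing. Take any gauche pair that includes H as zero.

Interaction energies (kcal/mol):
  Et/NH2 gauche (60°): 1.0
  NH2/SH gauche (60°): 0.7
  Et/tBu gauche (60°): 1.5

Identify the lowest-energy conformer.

B

A (staggered): Et(0°)/NH2(60°) gauche 1.0; SH(120°)/NH2(60°) gauche 0.7 → 1.7 kcal/mol.
B (staggered): SH(120°)/NH2(180°) gauche 0.7 → 0.7 kcal/mol.
C (staggered): Et(0°)/NH2(300°) gauche 1.0 → 1.0 kcal/mol.
B has the lowest total (0.7 kcal/mol).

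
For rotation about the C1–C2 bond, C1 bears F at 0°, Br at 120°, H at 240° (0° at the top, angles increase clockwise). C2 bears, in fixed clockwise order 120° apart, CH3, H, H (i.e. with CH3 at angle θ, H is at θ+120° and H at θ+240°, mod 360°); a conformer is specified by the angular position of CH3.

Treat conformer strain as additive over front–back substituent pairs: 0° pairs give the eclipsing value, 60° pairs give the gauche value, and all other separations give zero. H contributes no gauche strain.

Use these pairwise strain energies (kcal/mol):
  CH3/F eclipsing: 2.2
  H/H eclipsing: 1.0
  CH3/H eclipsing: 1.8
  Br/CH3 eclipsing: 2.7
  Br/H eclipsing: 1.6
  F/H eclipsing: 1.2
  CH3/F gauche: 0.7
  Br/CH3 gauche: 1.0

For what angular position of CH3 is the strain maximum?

120°

CH3 at 0° (eclipsed): F(0°)/CH3(0°) eclipsed 2.2; Br(120°)/H(120°) eclipsed 1.6; H(240°)/H(240°) eclipsed 1.0 → 4.8 kcal/mol.
CH3 at 60° (staggered): F(0°)/CH3(60°) gauche 0.7; Br(120°)/CH3(60°) gauche 1.0 → 1.7 kcal/mol.
CH3 at 120° (eclipsed): F(0°)/H(0°) eclipsed 1.2; Br(120°)/CH3(120°) eclipsed 2.7; H(240°)/H(240°) eclipsed 1.0 → 4.9 kcal/mol.
CH3 at 180° (staggered): Br(120°)/CH3(180°) gauche 1.0 → 1.0 kcal/mol.
CH3 at 240° (eclipsed): F(0°)/H(0°) eclipsed 1.2; Br(120°)/H(120°) eclipsed 1.6; H(240°)/CH3(240°) eclipsed 1.8 → 4.6 kcal/mol.
CH3 at 300° (staggered): F(0°)/CH3(300°) gauche 0.7 → 0.7 kcal/mol.
The maximum (4.9 kcal/mol) occurs with CH3 at 120°.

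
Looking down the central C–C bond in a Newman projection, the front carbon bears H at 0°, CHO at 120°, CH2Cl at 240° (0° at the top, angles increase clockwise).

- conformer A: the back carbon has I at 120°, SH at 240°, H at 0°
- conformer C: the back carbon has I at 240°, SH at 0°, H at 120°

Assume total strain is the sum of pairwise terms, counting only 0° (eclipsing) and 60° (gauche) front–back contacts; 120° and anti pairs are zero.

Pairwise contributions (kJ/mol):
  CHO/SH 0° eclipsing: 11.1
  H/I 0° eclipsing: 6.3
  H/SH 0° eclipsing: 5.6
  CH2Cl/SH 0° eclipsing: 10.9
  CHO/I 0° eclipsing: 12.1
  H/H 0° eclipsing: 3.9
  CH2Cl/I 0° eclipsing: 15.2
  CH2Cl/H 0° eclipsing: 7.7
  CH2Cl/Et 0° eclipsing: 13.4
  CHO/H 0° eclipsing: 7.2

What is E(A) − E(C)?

-1.1 kJ/mol

A (eclipsed): H–H eclipsed, CHO–I eclipsed, CH2Cl–SH eclipsed; 3.9 + 12.1 + 10.9 = 26.9 kJ/mol.
C (eclipsed): H–SH eclipsed, CHO–H eclipsed, CH2Cl–I eclipsed; 5.6 + 7.2 + 15.2 = 28.0 kJ/mol.
E(A) − E(C) = 26.9 − 28.0 = -1.1 kJ/mol.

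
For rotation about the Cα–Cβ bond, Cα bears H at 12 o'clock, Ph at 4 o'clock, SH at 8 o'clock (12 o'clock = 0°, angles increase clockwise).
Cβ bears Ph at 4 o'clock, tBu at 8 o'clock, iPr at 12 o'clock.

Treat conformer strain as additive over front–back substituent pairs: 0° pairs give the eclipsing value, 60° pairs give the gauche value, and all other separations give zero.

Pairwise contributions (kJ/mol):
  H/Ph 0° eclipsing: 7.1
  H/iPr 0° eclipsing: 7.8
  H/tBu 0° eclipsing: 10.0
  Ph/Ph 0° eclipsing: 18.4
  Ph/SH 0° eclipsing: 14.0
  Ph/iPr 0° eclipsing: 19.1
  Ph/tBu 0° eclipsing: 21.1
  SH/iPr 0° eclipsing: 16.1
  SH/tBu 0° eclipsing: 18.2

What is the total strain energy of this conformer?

This conformer (eclipsed): H–iPr eclipsed, Ph–Ph eclipsed, SH–tBu eclipsed; 7.8 + 18.4 + 18.2 = 44.4 kJ/mol.

44.4 kJ/mol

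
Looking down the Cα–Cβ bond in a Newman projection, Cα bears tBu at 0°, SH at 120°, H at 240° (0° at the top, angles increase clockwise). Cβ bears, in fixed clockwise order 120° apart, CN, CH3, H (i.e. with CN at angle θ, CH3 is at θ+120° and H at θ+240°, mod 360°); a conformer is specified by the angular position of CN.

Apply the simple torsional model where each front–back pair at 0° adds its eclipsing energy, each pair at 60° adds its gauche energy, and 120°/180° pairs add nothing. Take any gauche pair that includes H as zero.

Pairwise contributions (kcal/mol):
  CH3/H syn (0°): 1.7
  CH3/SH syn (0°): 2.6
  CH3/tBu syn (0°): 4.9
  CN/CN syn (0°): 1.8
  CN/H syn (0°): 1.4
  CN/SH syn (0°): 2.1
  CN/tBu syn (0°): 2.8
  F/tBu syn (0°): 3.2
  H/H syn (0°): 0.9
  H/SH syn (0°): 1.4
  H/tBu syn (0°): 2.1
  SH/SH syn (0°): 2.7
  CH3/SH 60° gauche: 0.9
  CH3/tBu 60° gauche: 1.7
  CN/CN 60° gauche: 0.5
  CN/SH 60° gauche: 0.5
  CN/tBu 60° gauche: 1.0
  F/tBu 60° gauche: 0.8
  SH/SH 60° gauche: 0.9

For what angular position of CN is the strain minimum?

180°

CN at 0° (eclipsed): tBu(0°)/CN(0°) eclipsed 2.8; SH(120°)/CH3(120°) eclipsed 2.6; H(240°)/H(240°) eclipsed 0.9 → 6.3 kcal/mol.
CN at 60° (staggered): tBu(0°)/CN(60°) gauche 1.0; SH(120°)/CN(60°) gauche 0.5; SH(120°)/CH3(180°) gauche 0.9 → 2.4 kcal/mol.
CN at 120° (eclipsed): tBu(0°)/H(0°) eclipsed 2.1; SH(120°)/CN(120°) eclipsed 2.1; H(240°)/CH3(240°) eclipsed 1.7 → 5.9 kcal/mol.
CN at 180° (staggered): tBu(0°)/CH3(300°) gauche 1.7; SH(120°)/CN(180°) gauche 0.5 → 2.2 kcal/mol.
CN at 240° (eclipsed): tBu(0°)/CH3(0°) eclipsed 4.9; SH(120°)/H(120°) eclipsed 1.4; H(240°)/CN(240°) eclipsed 1.4 → 7.7 kcal/mol.
CN at 300° (staggered): tBu(0°)/CN(300°) gauche 1.0; tBu(0°)/CH3(60°) gauche 1.7; SH(120°)/CH3(60°) gauche 0.9 → 3.6 kcal/mol.
The minimum (2.2 kcal/mol) occurs with CN at 180°.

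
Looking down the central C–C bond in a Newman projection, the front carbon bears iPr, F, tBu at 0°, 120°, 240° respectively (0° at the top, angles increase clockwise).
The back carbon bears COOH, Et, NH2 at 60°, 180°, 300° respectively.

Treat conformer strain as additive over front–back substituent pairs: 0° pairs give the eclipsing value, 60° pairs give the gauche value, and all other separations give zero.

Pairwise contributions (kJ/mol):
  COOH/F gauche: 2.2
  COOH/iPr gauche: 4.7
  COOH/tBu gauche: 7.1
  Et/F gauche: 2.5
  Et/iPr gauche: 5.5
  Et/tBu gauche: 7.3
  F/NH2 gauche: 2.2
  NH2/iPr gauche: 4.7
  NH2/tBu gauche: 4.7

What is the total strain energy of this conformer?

This conformer (staggered): iPr(0°)/COOH(60°) gauche 4.7; iPr(0°)/NH2(300°) gauche 4.7; F(120°)/COOH(60°) gauche 2.2; F(120°)/Et(180°) gauche 2.5; tBu(240°)/Et(180°) gauche 7.3; tBu(240°)/NH2(300°) gauche 4.7 → 26.1 kJ/mol.

26.1 kJ/mol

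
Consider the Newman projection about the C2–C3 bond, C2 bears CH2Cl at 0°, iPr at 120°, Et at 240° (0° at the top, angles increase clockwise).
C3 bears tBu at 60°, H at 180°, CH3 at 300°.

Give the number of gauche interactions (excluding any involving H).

Non-H gauche pairs: CH2Cl(0°)/tBu(60°); CH2Cl(0°)/CH3(300°); iPr(120°)/tBu(60°); Et(240°)/CH3(300°) — 4 interactions.

4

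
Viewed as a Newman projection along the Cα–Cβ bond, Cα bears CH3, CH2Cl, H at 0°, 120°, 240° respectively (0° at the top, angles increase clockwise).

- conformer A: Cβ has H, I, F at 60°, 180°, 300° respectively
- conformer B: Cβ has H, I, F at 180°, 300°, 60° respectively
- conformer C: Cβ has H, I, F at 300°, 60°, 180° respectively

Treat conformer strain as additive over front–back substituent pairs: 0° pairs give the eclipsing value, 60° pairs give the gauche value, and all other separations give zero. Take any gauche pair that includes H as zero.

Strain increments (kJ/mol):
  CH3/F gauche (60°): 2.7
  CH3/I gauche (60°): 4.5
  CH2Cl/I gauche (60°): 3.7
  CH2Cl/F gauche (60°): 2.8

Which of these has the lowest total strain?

A

A (staggered): CH3(0°)/F(300°) gauche 2.7; CH2Cl(120°)/I(180°) gauche 3.7 → 6.4 kJ/mol.
B (staggered): CH3(0°)/I(300°) gauche 4.5; CH3(0°)/F(60°) gauche 2.7; CH2Cl(120°)/F(60°) gauche 2.8 → 10.0 kJ/mol.
C (staggered): CH3(0°)/I(60°) gauche 4.5; CH2Cl(120°)/I(60°) gauche 3.7; CH2Cl(120°)/F(180°) gauche 2.8 → 11.0 kJ/mol.
A has the lowest total (6.4 kJ/mol).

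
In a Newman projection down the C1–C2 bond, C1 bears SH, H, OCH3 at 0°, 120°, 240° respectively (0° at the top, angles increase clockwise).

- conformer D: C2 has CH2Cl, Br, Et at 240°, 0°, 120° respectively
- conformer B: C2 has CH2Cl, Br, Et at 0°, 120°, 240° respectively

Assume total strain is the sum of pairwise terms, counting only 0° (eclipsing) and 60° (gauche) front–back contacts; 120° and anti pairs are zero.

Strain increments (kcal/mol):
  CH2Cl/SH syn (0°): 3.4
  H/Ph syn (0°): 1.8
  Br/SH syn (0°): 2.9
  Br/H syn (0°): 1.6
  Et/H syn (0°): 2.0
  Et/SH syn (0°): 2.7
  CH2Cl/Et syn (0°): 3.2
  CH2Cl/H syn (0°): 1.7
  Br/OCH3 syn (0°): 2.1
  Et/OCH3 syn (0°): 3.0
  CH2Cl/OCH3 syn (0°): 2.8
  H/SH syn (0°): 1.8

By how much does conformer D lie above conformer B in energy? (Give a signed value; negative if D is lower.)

D (eclipsed): SH–Br eclipsed, H–Et eclipsed, OCH3–CH2Cl eclipsed; 2.9 + 2.0 + 2.8 = 7.7 kcal/mol.
B (eclipsed): SH–CH2Cl eclipsed, H–Br eclipsed, OCH3–Et eclipsed; 3.4 + 1.6 + 3.0 = 8.0 kcal/mol.
E(D) − E(B) = 7.7 − 8.0 = -0.3 kcal/mol.

-0.3 kcal/mol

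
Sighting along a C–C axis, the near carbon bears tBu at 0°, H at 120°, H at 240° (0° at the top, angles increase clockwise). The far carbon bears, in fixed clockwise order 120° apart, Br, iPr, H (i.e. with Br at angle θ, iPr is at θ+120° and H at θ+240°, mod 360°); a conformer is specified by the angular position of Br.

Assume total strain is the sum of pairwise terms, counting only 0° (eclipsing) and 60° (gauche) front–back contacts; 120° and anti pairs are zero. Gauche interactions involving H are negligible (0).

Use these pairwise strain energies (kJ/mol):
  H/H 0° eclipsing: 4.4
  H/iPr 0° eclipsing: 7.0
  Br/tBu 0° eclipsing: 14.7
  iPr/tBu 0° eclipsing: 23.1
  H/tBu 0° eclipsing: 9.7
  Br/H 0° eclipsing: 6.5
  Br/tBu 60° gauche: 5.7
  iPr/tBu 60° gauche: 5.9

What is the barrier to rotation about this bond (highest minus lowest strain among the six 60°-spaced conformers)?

Br at 0° (eclipsed): tBu(0°)/Br(0°) eclipsed 14.7; H(120°)/iPr(120°) eclipsed 7.0; H(240°)/H(240°) eclipsed 4.4 → 26.1 kJ/mol.
Br at 60° (staggered): tBu(0°)/Br(60°) gauche 5.7 → 5.7 kJ/mol.
Br at 120° (eclipsed): tBu(0°)/H(0°) eclipsed 9.7; H(120°)/Br(120°) eclipsed 6.5; H(240°)/iPr(240°) eclipsed 7.0 → 23.2 kJ/mol.
Br at 180° (staggered): tBu(0°)/iPr(300°) gauche 5.9 → 5.9 kJ/mol.
Br at 240° (eclipsed): tBu(0°)/iPr(0°) eclipsed 23.1; H(120°)/H(120°) eclipsed 4.4; H(240°)/Br(240°) eclipsed 6.5 → 34.0 kJ/mol.
Br at 300° (staggered): tBu(0°)/Br(300°) gauche 5.7; tBu(0°)/iPr(60°) gauche 5.9 → 11.6 kJ/mol.
Max at 240° (34.0 kJ/mol), min at 60° (5.7 kJ/mol); barrier = 28.3 kJ/mol.

28.3 kJ/mol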